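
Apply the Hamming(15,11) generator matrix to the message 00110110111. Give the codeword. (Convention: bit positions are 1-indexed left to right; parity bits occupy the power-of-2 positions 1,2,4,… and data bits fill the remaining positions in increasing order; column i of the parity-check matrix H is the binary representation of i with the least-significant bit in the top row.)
Codeword c = d · G (mod 2), d = 00110110111:
  c[0] = d·G[:,0] = (00110110111)·(11011010101) mod 2 = 0+0+0+1+0+0+1+0+1+0+1 mod 2 = 0
  c[1] = d·G[:,1] = (00110110111)·(10110110011) mod 2 = 0+0+1+1+0+1+1+0+0+1+1 mod 2 = 0
  c[2] = d·G[:,2] = (00110110111)·(10000000000) mod 2 = 0+0+0+0+0+0+0+0+0+0+0 mod 2 = 0
  c[3] = d·G[:,3] = (00110110111)·(01110001111) mod 2 = 0+0+1+1+0+0+0+0+1+1+1 mod 2 = 1
  c[4] = d·G[:,4] = (00110110111)·(01000000000) mod 2 = 0+0+0+0+0+0+0+0+0+0+0 mod 2 = 0
  c[5] = d·G[:,5] = (00110110111)·(00100000000) mod 2 = 0+0+1+0+0+0+0+0+0+0+0 mod 2 = 1
  c[6] = d·G[:,6] = (00110110111)·(00010000000) mod 2 = 0+0+0+1+0+0+0+0+0+0+0 mod 2 = 1
  c[7] = d·G[:,7] = (00110110111)·(00001111111) mod 2 = 0+0+0+0+0+1+1+0+1+1+1 mod 2 = 1
  c[8] = d·G[:,8] = (00110110111)·(00001000000) mod 2 = 0+0+0+0+0+0+0+0+0+0+0 mod 2 = 0
  c[9] = d·G[:,9] = (00110110111)·(00000100000) mod 2 = 0+0+0+0+0+1+0+0+0+0+0 mod 2 = 1
  c[10] = d·G[:,10] = (00110110111)·(00000010000) mod 2 = 0+0+0+0+0+0+1+0+0+0+0 mod 2 = 1
  c[11] = d·G[:,11] = (00110110111)·(00000001000) mod 2 = 0+0+0+0+0+0+0+0+0+0+0 mod 2 = 0
  c[12] = d·G[:,12] = (00110110111)·(00000000100) mod 2 = 0+0+0+0+0+0+0+0+1+0+0 mod 2 = 1
  c[13] = d·G[:,13] = (00110110111)·(00000000010) mod 2 = 0+0+0+0+0+0+0+0+0+1+0 mod 2 = 1
  c[14] = d·G[:,14] = (00110110111)·(00000000001) mod 2 = 0+0+0+0+0+0+0+0+0+0+1 mod 2 = 1
Codeword = 000101110110111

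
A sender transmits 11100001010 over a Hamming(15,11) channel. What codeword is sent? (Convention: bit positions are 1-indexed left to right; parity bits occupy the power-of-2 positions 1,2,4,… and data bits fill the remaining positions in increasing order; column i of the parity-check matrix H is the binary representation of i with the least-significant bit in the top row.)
Codeword c = d · G (mod 2), d = 11100001010:
  c[0] = d·G[:,0] = (11100001010)·(11011010101) mod 2 = 1+1+0+0+0+0+0+0+0+0+0 mod 2 = 0
  c[1] = d·G[:,1] = (11100001010)·(10110110011) mod 2 = 1+0+1+0+0+0+0+0+0+1+0 mod 2 = 1
  c[2] = d·G[:,2] = (11100001010)·(10000000000) mod 2 = 1+0+0+0+0+0+0+0+0+0+0 mod 2 = 1
  c[3] = d·G[:,3] = (11100001010)·(01110001111) mod 2 = 0+1+1+0+0+0+0+1+0+1+0 mod 2 = 0
  c[4] = d·G[:,4] = (11100001010)·(01000000000) mod 2 = 0+1+0+0+0+0+0+0+0+0+0 mod 2 = 1
  c[5] = d·G[:,5] = (11100001010)·(00100000000) mod 2 = 0+0+1+0+0+0+0+0+0+0+0 mod 2 = 1
  c[6] = d·G[:,6] = (11100001010)·(00010000000) mod 2 = 0+0+0+0+0+0+0+0+0+0+0 mod 2 = 0
  c[7] = d·G[:,7] = (11100001010)·(00001111111) mod 2 = 0+0+0+0+0+0+0+1+0+1+0 mod 2 = 0
  c[8] = d·G[:,8] = (11100001010)·(00001000000) mod 2 = 0+0+0+0+0+0+0+0+0+0+0 mod 2 = 0
  c[9] = d·G[:,9] = (11100001010)·(00000100000) mod 2 = 0+0+0+0+0+0+0+0+0+0+0 mod 2 = 0
  c[10] = d·G[:,10] = (11100001010)·(00000010000) mod 2 = 0+0+0+0+0+0+0+0+0+0+0 mod 2 = 0
  c[11] = d·G[:,11] = (11100001010)·(00000001000) mod 2 = 0+0+0+0+0+0+0+1+0+0+0 mod 2 = 1
  c[12] = d·G[:,12] = (11100001010)·(00000000100) mod 2 = 0+0+0+0+0+0+0+0+0+0+0 mod 2 = 0
  c[13] = d·G[:,13] = (11100001010)·(00000000010) mod 2 = 0+0+0+0+0+0+0+0+0+1+0 mod 2 = 1
  c[14] = d·G[:,14] = (11100001010)·(00000000001) mod 2 = 0+0+0+0+0+0+0+0+0+0+0 mod 2 = 0
Codeword = 011011000001010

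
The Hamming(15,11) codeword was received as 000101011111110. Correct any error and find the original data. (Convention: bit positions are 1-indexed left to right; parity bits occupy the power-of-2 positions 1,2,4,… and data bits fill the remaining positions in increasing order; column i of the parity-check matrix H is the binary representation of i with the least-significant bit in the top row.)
Syndrome s = H · r^T (mod 2), r = 000101011111110:
  s[0] = (101010101010101)·(000101011111110) mod 2 = 0+0+0+0+0+0+0+0+1+0+1+0+1+0+0 mod 2 = 1
  s[1] = (011001100110011)·(000101011111110) mod 2 = 0+0+0+0+0+1+0+0+0+1+1+0+0+1+0 mod 2 = 0
  s[2] = (000111100001111)·(000101011111110) mod 2 = 0+0+0+1+0+1+0+0+0+0+0+1+1+1+0 mod 2 = 1
  s[3] = (000000011111111)·(000101011111110) mod 2 = 0+0+0+0+0+0+0+1+1+1+1+1+1+1+0 mod 2 = 1
Syndrome = 1011
Column 13 of H equals this syndrome → error at bit 13 (1-indexed).
Flip bit 13: 000101011111110 → 000101011111010
Extract data bits at positions {3,5,6,7,9,10,11,12,13,14,15}: 00101111010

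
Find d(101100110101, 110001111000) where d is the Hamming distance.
XOR = 011101001101, count of 1s = 7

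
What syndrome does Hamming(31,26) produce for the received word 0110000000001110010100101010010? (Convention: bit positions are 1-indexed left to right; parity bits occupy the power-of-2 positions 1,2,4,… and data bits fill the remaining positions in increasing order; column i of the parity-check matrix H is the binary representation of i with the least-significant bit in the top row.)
Syndrome s = H · r^T (mod 2), r = 0110000000001110010100101010010:
  s[0] = (1010101010101010101010101010101)·(0110000000001110010100101010010) mod 2 = 0+0+1+0+0+0+0+0+0+0+0+0+1+0+1+0+0+0+0+0+0+0+1+0+1+0+1+0+0+0+0 mod 2 = 0
  s[1] = (0110011001100110011001100110011)·(0110000000001110010100101010010) mod 2 = 0+1+1+0+0+0+0+0+0+0+0+0+0+1+1+0+0+1+0+0+0+0+1+0+0+0+1+0+0+1+0 mod 2 = 0
  s[2] = (0001111000011110000111100001111)·(0110000000001110010100101010010) mod 2 = 0+0+0+0+0+0+0+0+0+0+0+0+1+1+1+0+0+0+0+1+0+0+1+0+0+0+0+0+0+1+0 mod 2 = 0
  s[3] = (0000000111111110000000011111111)·(0110000000001110010100101010010) mod 2 = 0+0+0+0+0+0+0+0+0+0+0+0+1+1+1+0+0+0+0+0+0+0+0+0+1+0+1+0+0+1+0 mod 2 = 0
  s[4] = (0000000000000001111111111111111)·(0110000000001110010100101010010) mod 2 = 0+0+0+0+0+0+0+0+0+0+0+0+0+0+0+0+0+1+0+1+0+0+1+0+1+0+1+0+0+1+0 mod 2 = 0
Syndrome = 00000
s = 0: no error detected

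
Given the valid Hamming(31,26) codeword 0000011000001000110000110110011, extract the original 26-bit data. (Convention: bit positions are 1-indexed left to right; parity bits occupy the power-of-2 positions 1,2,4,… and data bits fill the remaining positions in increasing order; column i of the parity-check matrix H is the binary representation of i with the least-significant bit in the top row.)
Parity bits occupy power-of-2 positions; data bits are at positions {3,5,6,7,9,10,11,12,13,14,15,17,18,19,20,21,22,23,24,25,26,27,28,29,30,31} (1-indexed).
Extract: c[3]=0 c[5]=0 c[6]=1 c[7]=1 c[9]=0 c[10]=0 c[11]=0 c[12]=0 c[13]=1 c[14]=0 c[15]=0 c[17]=1 c[18]=1 c[19]=0 c[20]=0 c[21]=0 c[22]=0 c[23]=1 c[24]=1 c[25]=0 c[26]=1 c[27]=1 c[28]=0 c[29]=0 c[30]=1 c[31]=1
Data = 00110000100110000110110011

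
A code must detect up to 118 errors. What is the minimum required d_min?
Detecting e errors requires d_min ≥ e + 1 = 118 + 1 = 119.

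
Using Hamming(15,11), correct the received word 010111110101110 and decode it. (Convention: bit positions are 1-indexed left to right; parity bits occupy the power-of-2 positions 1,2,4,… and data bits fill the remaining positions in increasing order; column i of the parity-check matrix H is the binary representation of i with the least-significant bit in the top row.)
Syndrome s = H · r^T (mod 2), r = 010111110101110:
  s[0] = (101010101010101)·(010111110101110) mod 2 = 0+0+0+0+1+0+1+0+0+0+0+0+1+0+0 mod 2 = 1
  s[1] = (011001100110011)·(010111110101110) mod 2 = 0+1+0+0+0+1+1+0+0+1+0+0+0+1+0 mod 2 = 1
  s[2] = (000111100001111)·(010111110101110) mod 2 = 0+0+0+1+1+1+1+0+0+0+0+1+1+1+0 mod 2 = 1
  s[3] = (000000011111111)·(010111110101110) mod 2 = 0+0+0+0+0+0+0+1+0+1+0+1+1+1+0 mod 2 = 1
Syndrome = 1111
Column 15 of H equals this syndrome → error at bit 15 (1-indexed).
Flip bit 15: 010111110101110 → 010111110101111
Extract data bits at positions {3,5,6,7,9,10,11,12,13,14,15}: 01110101111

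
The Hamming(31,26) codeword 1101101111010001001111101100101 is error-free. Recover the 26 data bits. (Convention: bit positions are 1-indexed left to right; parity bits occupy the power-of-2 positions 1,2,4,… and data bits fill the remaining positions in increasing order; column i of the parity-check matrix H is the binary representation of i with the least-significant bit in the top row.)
Parity bits occupy power-of-2 positions; data bits are at positions {3,5,6,7,9,10,11,12,13,14,15,17,18,19,20,21,22,23,24,25,26,27,28,29,30,31} (1-indexed).
Extract: c[3]=0 c[5]=1 c[6]=0 c[7]=1 c[9]=1 c[10]=1 c[11]=0 c[12]=1 c[13]=0 c[14]=0 c[15]=0 c[17]=0 c[18]=0 c[19]=1 c[20]=1 c[21]=1 c[22]=1 c[23]=1 c[24]=0 c[25]=1 c[26]=1 c[27]=0 c[28]=0 c[29]=1 c[30]=0 c[31]=1
Data = 01011101000001111101100101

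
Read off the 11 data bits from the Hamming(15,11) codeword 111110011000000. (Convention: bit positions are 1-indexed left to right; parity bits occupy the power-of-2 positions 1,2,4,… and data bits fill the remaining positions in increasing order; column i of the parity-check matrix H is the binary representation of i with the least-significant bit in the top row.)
Parity bits occupy power-of-2 positions; data bits are at positions {3,5,6,7,9,10,11,12,13,14,15} (1-indexed).
Extract: c[3]=1 c[5]=1 c[6]=0 c[7]=0 c[9]=1 c[10]=0 c[11]=0 c[12]=0 c[13]=0 c[14]=0 c[15]=0
Data = 11001000000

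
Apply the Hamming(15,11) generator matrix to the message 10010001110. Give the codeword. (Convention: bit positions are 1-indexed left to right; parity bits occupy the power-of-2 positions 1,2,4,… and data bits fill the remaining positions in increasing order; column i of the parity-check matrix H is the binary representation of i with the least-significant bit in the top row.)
Codeword c = d · G (mod 2), d = 10010001110:
  c[0] = d·G[:,0] = (10010001110)·(11011010101) mod 2 = 1+0+0+1+0+0+0+0+1+0+0 mod 2 = 1
  c[1] = d·G[:,1] = (10010001110)·(10110110011) mod 2 = 1+0+0+1+0+0+0+0+0+1+0 mod 2 = 1
  c[2] = d·G[:,2] = (10010001110)·(10000000000) mod 2 = 1+0+0+0+0+0+0+0+0+0+0 mod 2 = 1
  c[3] = d·G[:,3] = (10010001110)·(01110001111) mod 2 = 0+0+0+1+0+0+0+1+1+1+0 mod 2 = 0
  c[4] = d·G[:,4] = (10010001110)·(01000000000) mod 2 = 0+0+0+0+0+0+0+0+0+0+0 mod 2 = 0
  c[5] = d·G[:,5] = (10010001110)·(00100000000) mod 2 = 0+0+0+0+0+0+0+0+0+0+0 mod 2 = 0
  c[6] = d·G[:,6] = (10010001110)·(00010000000) mod 2 = 0+0+0+1+0+0+0+0+0+0+0 mod 2 = 1
  c[7] = d·G[:,7] = (10010001110)·(00001111111) mod 2 = 0+0+0+0+0+0+0+1+1+1+0 mod 2 = 1
  c[8] = d·G[:,8] = (10010001110)·(00001000000) mod 2 = 0+0+0+0+0+0+0+0+0+0+0 mod 2 = 0
  c[9] = d·G[:,9] = (10010001110)·(00000100000) mod 2 = 0+0+0+0+0+0+0+0+0+0+0 mod 2 = 0
  c[10] = d·G[:,10] = (10010001110)·(00000010000) mod 2 = 0+0+0+0+0+0+0+0+0+0+0 mod 2 = 0
  c[11] = d·G[:,11] = (10010001110)·(00000001000) mod 2 = 0+0+0+0+0+0+0+1+0+0+0 mod 2 = 1
  c[12] = d·G[:,12] = (10010001110)·(00000000100) mod 2 = 0+0+0+0+0+0+0+0+1+0+0 mod 2 = 1
  c[13] = d·G[:,13] = (10010001110)·(00000000010) mod 2 = 0+0+0+0+0+0+0+0+0+1+0 mod 2 = 1
  c[14] = d·G[:,14] = (10010001110)·(00000000001) mod 2 = 0+0+0+0+0+0+0+0+0+0+0 mod 2 = 0
Codeword = 111000110001110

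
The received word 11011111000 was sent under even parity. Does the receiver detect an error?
Sum of received bits: 1+1+0+1+1+1+1+1+0+0+0 = 7; 7 mod 2 = 1. Result is 1 ≠ 0 → error detected.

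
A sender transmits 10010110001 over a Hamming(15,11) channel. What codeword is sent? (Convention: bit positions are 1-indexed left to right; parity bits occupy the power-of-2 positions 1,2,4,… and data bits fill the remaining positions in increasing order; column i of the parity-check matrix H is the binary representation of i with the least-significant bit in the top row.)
Codeword c = d · G (mod 2), d = 10010110001:
  c[0] = d·G[:,0] = (10010110001)·(11011010101) mod 2 = 1+0+0+1+0+0+1+0+0+0+1 mod 2 = 0
  c[1] = d·G[:,1] = (10010110001)·(10110110011) mod 2 = 1+0+0+1+0+1+1+0+0+0+1 mod 2 = 1
  c[2] = d·G[:,2] = (10010110001)·(10000000000) mod 2 = 1+0+0+0+0+0+0+0+0+0+0 mod 2 = 1
  c[3] = d·G[:,3] = (10010110001)·(01110001111) mod 2 = 0+0+0+1+0+0+0+0+0+0+1 mod 2 = 0
  c[4] = d·G[:,4] = (10010110001)·(01000000000) mod 2 = 0+0+0+0+0+0+0+0+0+0+0 mod 2 = 0
  c[5] = d·G[:,5] = (10010110001)·(00100000000) mod 2 = 0+0+0+0+0+0+0+0+0+0+0 mod 2 = 0
  c[6] = d·G[:,6] = (10010110001)·(00010000000) mod 2 = 0+0+0+1+0+0+0+0+0+0+0 mod 2 = 1
  c[7] = d·G[:,7] = (10010110001)·(00001111111) mod 2 = 0+0+0+0+0+1+1+0+0+0+1 mod 2 = 1
  c[8] = d·G[:,8] = (10010110001)·(00001000000) mod 2 = 0+0+0+0+0+0+0+0+0+0+0 mod 2 = 0
  c[9] = d·G[:,9] = (10010110001)·(00000100000) mod 2 = 0+0+0+0+0+1+0+0+0+0+0 mod 2 = 1
  c[10] = d·G[:,10] = (10010110001)·(00000010000) mod 2 = 0+0+0+0+0+0+1+0+0+0+0 mod 2 = 1
  c[11] = d·G[:,11] = (10010110001)·(00000001000) mod 2 = 0+0+0+0+0+0+0+0+0+0+0 mod 2 = 0
  c[12] = d·G[:,12] = (10010110001)·(00000000100) mod 2 = 0+0+0+0+0+0+0+0+0+0+0 mod 2 = 0
  c[13] = d·G[:,13] = (10010110001)·(00000000010) mod 2 = 0+0+0+0+0+0+0+0+0+0+0 mod 2 = 0
  c[14] = d·G[:,14] = (10010110001)·(00000000001) mod 2 = 0+0+0+0+0+0+0+0+0+0+1 mod 2 = 1
Codeword = 011000110110001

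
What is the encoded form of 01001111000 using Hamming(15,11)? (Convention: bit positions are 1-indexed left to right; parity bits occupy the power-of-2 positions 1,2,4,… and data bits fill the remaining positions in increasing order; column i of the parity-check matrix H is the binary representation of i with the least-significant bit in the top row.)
Codeword c = d · G (mod 2), d = 01001111000:
  c[0] = d·G[:,0] = (01001111000)·(11011010101) mod 2 = 0+1+0+0+1+0+1+0+0+0+0 mod 2 = 1
  c[1] = d·G[:,1] = (01001111000)·(10110110011) mod 2 = 0+0+0+0+0+1+1+0+0+0+0 mod 2 = 0
  c[2] = d·G[:,2] = (01001111000)·(10000000000) mod 2 = 0+0+0+0+0+0+0+0+0+0+0 mod 2 = 0
  c[3] = d·G[:,3] = (01001111000)·(01110001111) mod 2 = 0+1+0+0+0+0+0+1+0+0+0 mod 2 = 0
  c[4] = d·G[:,4] = (01001111000)·(01000000000) mod 2 = 0+1+0+0+0+0+0+0+0+0+0 mod 2 = 1
  c[5] = d·G[:,5] = (01001111000)·(00100000000) mod 2 = 0+0+0+0+0+0+0+0+0+0+0 mod 2 = 0
  c[6] = d·G[:,6] = (01001111000)·(00010000000) mod 2 = 0+0+0+0+0+0+0+0+0+0+0 mod 2 = 0
  c[7] = d·G[:,7] = (01001111000)·(00001111111) mod 2 = 0+0+0+0+1+1+1+1+0+0+0 mod 2 = 0
  c[8] = d·G[:,8] = (01001111000)·(00001000000) mod 2 = 0+0+0+0+1+0+0+0+0+0+0 mod 2 = 1
  c[9] = d·G[:,9] = (01001111000)·(00000100000) mod 2 = 0+0+0+0+0+1+0+0+0+0+0 mod 2 = 1
  c[10] = d·G[:,10] = (01001111000)·(00000010000) mod 2 = 0+0+0+0+0+0+1+0+0+0+0 mod 2 = 1
  c[11] = d·G[:,11] = (01001111000)·(00000001000) mod 2 = 0+0+0+0+0+0+0+1+0+0+0 mod 2 = 1
  c[12] = d·G[:,12] = (01001111000)·(00000000100) mod 2 = 0+0+0+0+0+0+0+0+0+0+0 mod 2 = 0
  c[13] = d·G[:,13] = (01001111000)·(00000000010) mod 2 = 0+0+0+0+0+0+0+0+0+0+0 mod 2 = 0
  c[14] = d·G[:,14] = (01001111000)·(00000000001) mod 2 = 0+0+0+0+0+0+0+0+0+0+0 mod 2 = 0
Codeword = 100010001111000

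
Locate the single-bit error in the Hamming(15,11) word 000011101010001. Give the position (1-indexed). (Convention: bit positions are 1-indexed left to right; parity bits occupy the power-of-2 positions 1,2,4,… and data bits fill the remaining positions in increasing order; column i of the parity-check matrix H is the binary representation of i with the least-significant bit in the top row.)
Syndrome s = H · r^T (mod 2), r = 000011101010001:
  s[0] = (101010101010101)·(000011101010001) mod 2 = 0+0+0+0+1+0+1+0+1+0+1+0+0+0+1 mod 2 = 1
  s[1] = (011001100110011)·(000011101010001) mod 2 = 0+0+0+0+0+1+1+0+0+0+1+0+0+0+1 mod 2 = 0
  s[2] = (000111100001111)·(000011101010001) mod 2 = 0+0+0+0+1+1+1+0+0+0+0+0+0+0+1 mod 2 = 0
  s[3] = (000000011111111)·(000011101010001) mod 2 = 0+0+0+0+0+0+0+0+1+0+1+0+0+0+1 mod 2 = 1
Syndrome = 1001
Column i of H is the binary representation of i, so the syndrome is the binary index of the flipped bit.
Read s = 1001 with s[0] as LSB: 1·2^0 + 0·2^1 + 0·2^2 + 1·2^3 = 9.
Error is at bit position 9.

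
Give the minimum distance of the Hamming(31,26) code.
d_min = 3 (every single-error-correcting Hamming code has d_min = 3).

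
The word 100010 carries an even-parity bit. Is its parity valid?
Sum of all bits: 1+0+0+0+1+0 = 2; 2 mod 2 = 0. Result is 0 → valid parity.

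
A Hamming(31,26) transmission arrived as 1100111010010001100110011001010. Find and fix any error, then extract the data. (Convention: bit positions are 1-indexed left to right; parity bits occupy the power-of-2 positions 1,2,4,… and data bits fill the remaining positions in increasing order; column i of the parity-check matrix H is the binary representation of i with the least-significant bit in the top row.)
Syndrome s = H · r^T (mod 2), r = 1100111010010001100110011001010:
  s[0] = (1010101010101010101010101010101)·(1100111010010001100110011001010) mod 2 = 1+0+0+0+1+0+1+0+1+0+0+0+0+0+0+0+1+0+0+0+1+0+0+0+1+0+0+0+0+0+0 mod 2 = 1
  s[1] = (0110011001100110011001100110011)·(1100111010010001100110011001010) mod 2 = 0+1+0+0+0+1+1+0+0+0+0+0+0+0+0+0+0+0+0+0+0+0+0+0+0+0+0+0+0+1+0 mod 2 = 0
  s[2] = (0001111000011110000111100001111)·(1100111010010001100110011001010) mod 2 = 0+0+0+0+1+1+1+0+0+0+0+1+0+0+0+0+0+0+0+1+1+0+0+0+0+0+0+1+0+1+0 mod 2 = 0
  s[3] = (0000000111111110000000011111111)·(1100111010010001100110011001010) mod 2 = 0+0+0+0+0+0+0+0+1+0+0+1+0+0+0+0+0+0+0+0+0+0+0+1+1+0+0+1+0+1+0 mod 2 = 0
  s[4] = (0000000000000001111111111111111)·(1100111010010001100110011001010) mod 2 = 0+0+0+0+0+0+0+0+0+0+0+0+0+0+0+1+1+0+0+1+1+0+0+1+1+0+0+1+0+1+0 mod 2 = 0
Syndrome = 10000
Column 1 of H equals this syndrome → error at bit 1 (1-indexed).
Flip bit 1: 1100111010010001100110011001010 → 0100111010010001100110011001010
Extract data bits at positions {3,5,6,7,9,10,11,12,13,14,15,17,18,19,20,21,22,23,24,25,26,27,28,29,30,31}: 01111001000100110011001010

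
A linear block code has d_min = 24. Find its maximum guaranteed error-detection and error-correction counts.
(a) Detection requires d_min ≥ e+1, so e ≤ d_min − 1 = 23.
(b) Correction requires d_min ≥ 2t+1, so t ≤ ⌊(d_min − 1)/2⌋ = ⌊23/2⌋ = 11.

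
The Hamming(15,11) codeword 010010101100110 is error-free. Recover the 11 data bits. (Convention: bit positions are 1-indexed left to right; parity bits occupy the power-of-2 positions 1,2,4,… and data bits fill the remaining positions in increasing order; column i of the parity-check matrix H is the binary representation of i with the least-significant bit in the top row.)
Parity bits occupy power-of-2 positions; data bits are at positions {3,5,6,7,9,10,11,12,13,14,15} (1-indexed).
Extract: c[3]=0 c[5]=1 c[6]=0 c[7]=1 c[9]=1 c[10]=1 c[11]=0 c[12]=0 c[13]=1 c[14]=1 c[15]=0
Data = 01011100110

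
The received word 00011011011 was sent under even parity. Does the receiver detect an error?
Sum of received bits: 0+0+0+1+1+0+1+1+0+1+1 = 6; 6 mod 2 = 0. Result is 0 → no error detected.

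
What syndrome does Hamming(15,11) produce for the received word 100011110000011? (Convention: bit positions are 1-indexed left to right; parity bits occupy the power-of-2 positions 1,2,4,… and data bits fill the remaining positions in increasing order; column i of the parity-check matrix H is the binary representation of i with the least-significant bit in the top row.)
Syndrome s = H · r^T (mod 2), r = 100011110000011:
  s[0] = (101010101010101)·(100011110000011) mod 2 = 1+0+0+0+1+0+1+0+0+0+0+0+0+0+1 mod 2 = 0
  s[1] = (011001100110011)·(100011110000011) mod 2 = 0+0+0+0+0+1+1+0+0+0+0+0+0+1+1 mod 2 = 0
  s[2] = (000111100001111)·(100011110000011) mod 2 = 0+0+0+0+1+1+1+0+0+0+0+0+0+1+1 mod 2 = 1
  s[3] = (000000011111111)·(100011110000011) mod 2 = 0+0+0+0+0+0+0+1+0+0+0+0+0+1+1 mod 2 = 1
Syndrome = 0011
Non-zero syndrome: error at position 12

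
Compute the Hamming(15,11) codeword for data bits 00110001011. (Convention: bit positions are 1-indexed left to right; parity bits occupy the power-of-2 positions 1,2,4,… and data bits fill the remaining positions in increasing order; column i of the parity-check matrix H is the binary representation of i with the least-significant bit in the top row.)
Codeword c = d · G (mod 2), d = 00110001011:
  c[0] = d·G[:,0] = (00110001011)·(11011010101) mod 2 = 0+0+0+1+0+0+0+0+0+0+1 mod 2 = 0
  c[1] = d·G[:,1] = (00110001011)·(10110110011) mod 2 = 0+0+1+1+0+0+0+0+0+1+1 mod 2 = 0
  c[2] = d·G[:,2] = (00110001011)·(10000000000) mod 2 = 0+0+0+0+0+0+0+0+0+0+0 mod 2 = 0
  c[3] = d·G[:,3] = (00110001011)·(01110001111) mod 2 = 0+0+1+1+0+0+0+1+0+1+1 mod 2 = 1
  c[4] = d·G[:,4] = (00110001011)·(01000000000) mod 2 = 0+0+0+0+0+0+0+0+0+0+0 mod 2 = 0
  c[5] = d·G[:,5] = (00110001011)·(00100000000) mod 2 = 0+0+1+0+0+0+0+0+0+0+0 mod 2 = 1
  c[6] = d·G[:,6] = (00110001011)·(00010000000) mod 2 = 0+0+0+1+0+0+0+0+0+0+0 mod 2 = 1
  c[7] = d·G[:,7] = (00110001011)·(00001111111) mod 2 = 0+0+0+0+0+0+0+1+0+1+1 mod 2 = 1
  c[8] = d·G[:,8] = (00110001011)·(00001000000) mod 2 = 0+0+0+0+0+0+0+0+0+0+0 mod 2 = 0
  c[9] = d·G[:,9] = (00110001011)·(00000100000) mod 2 = 0+0+0+0+0+0+0+0+0+0+0 mod 2 = 0
  c[10] = d·G[:,10] = (00110001011)·(00000010000) mod 2 = 0+0+0+0+0+0+0+0+0+0+0 mod 2 = 0
  c[11] = d·G[:,11] = (00110001011)·(00000001000) mod 2 = 0+0+0+0+0+0+0+1+0+0+0 mod 2 = 1
  c[12] = d·G[:,12] = (00110001011)·(00000000100) mod 2 = 0+0+0+0+0+0+0+0+0+0+0 mod 2 = 0
  c[13] = d·G[:,13] = (00110001011)·(00000000010) mod 2 = 0+0+0+0+0+0+0+0+0+1+0 mod 2 = 1
  c[14] = d·G[:,14] = (00110001011)·(00000000001) mod 2 = 0+0+0+0+0+0+0+0+0+0+1 mod 2 = 1
Codeword = 000101110001011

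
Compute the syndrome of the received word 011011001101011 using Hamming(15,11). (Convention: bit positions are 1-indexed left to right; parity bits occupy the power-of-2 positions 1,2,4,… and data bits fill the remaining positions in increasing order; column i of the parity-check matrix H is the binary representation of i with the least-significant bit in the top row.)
Syndrome s = H · r^T (mod 2), r = 011011001101011:
  s[0] = (101010101010101)·(011011001101011) mod 2 = 0+0+1+0+1+0+0+0+1+0+0+0+0+0+1 mod 2 = 0
  s[1] = (011001100110011)·(011011001101011) mod 2 = 0+1+1+0+0+1+0+0+0+1+0+0+0+1+1 mod 2 = 0
  s[2] = (000111100001111)·(011011001101011) mod 2 = 0+0+0+0+1+1+0+0+0+0+0+1+0+1+1 mod 2 = 1
  s[3] = (000000011111111)·(011011001101011) mod 2 = 0+0+0+0+0+0+0+0+1+1+0+1+0+1+1 mod 2 = 1
Syndrome = 0011
Non-zero syndrome: error at position 12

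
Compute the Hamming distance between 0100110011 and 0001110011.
XOR = 0101000000, count of 1s = 2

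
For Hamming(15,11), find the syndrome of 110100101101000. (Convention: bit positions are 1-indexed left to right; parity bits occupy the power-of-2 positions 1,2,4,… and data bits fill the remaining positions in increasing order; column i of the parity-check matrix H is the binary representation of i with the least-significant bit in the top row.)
Syndrome s = H · r^T (mod 2), r = 110100101101000:
  s[0] = (101010101010101)·(110100101101000) mod 2 = 1+0+0+0+0+0+1+0+1+0+0+0+0+0+0 mod 2 = 1
  s[1] = (011001100110011)·(110100101101000) mod 2 = 0+1+0+0+0+0+1+0+0+1+0+0+0+0+0 mod 2 = 1
  s[2] = (000111100001111)·(110100101101000) mod 2 = 0+0+0+1+0+0+1+0+0+0+0+1+0+0+0 mod 2 = 1
  s[3] = (000000011111111)·(110100101101000) mod 2 = 0+0+0+0+0+0+0+0+1+1+0+1+0+0+0 mod 2 = 1
Syndrome = 1111
Non-zero syndrome: error at position 15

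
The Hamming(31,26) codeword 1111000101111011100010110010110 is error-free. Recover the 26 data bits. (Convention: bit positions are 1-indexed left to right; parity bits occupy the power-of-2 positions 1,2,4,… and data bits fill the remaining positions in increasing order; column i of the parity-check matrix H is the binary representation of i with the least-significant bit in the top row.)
Parity bits occupy power-of-2 positions; data bits are at positions {3,5,6,7,9,10,11,12,13,14,15,17,18,19,20,21,22,23,24,25,26,27,28,29,30,31} (1-indexed).
Extract: c[3]=1 c[5]=0 c[6]=0 c[7]=0 c[9]=0 c[10]=1 c[11]=1 c[12]=1 c[13]=1 c[14]=0 c[15]=1 c[17]=1 c[18]=0 c[19]=0 c[20]=0 c[21]=1 c[22]=0 c[23]=1 c[24]=1 c[25]=0 c[26]=0 c[27]=1 c[28]=0 c[29]=1 c[30]=1 c[31]=0
Data = 10000111101100010110010110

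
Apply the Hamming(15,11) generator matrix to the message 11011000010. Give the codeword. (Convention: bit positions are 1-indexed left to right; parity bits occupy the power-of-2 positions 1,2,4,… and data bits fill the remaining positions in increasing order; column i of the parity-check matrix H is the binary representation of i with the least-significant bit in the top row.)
Codeword c = d · G (mod 2), d = 11011000010:
  c[0] = d·G[:,0] = (11011000010)·(11011010101) mod 2 = 1+1+0+1+1+0+0+0+0+0+0 mod 2 = 0
  c[1] = d·G[:,1] = (11011000010)·(10110110011) mod 2 = 1+0+0+1+0+0+0+0+0+1+0 mod 2 = 1
  c[2] = d·G[:,2] = (11011000010)·(10000000000) mod 2 = 1+0+0+0+0+0+0+0+0+0+0 mod 2 = 1
  c[3] = d·G[:,3] = (11011000010)·(01110001111) mod 2 = 0+1+0+1+0+0+0+0+0+1+0 mod 2 = 1
  c[4] = d·G[:,4] = (11011000010)·(01000000000) mod 2 = 0+1+0+0+0+0+0+0+0+0+0 mod 2 = 1
  c[5] = d·G[:,5] = (11011000010)·(00100000000) mod 2 = 0+0+0+0+0+0+0+0+0+0+0 mod 2 = 0
  c[6] = d·G[:,6] = (11011000010)·(00010000000) mod 2 = 0+0+0+1+0+0+0+0+0+0+0 mod 2 = 1
  c[7] = d·G[:,7] = (11011000010)·(00001111111) mod 2 = 0+0+0+0+1+0+0+0+0+1+0 mod 2 = 0
  c[8] = d·G[:,8] = (11011000010)·(00001000000) mod 2 = 0+0+0+0+1+0+0+0+0+0+0 mod 2 = 1
  c[9] = d·G[:,9] = (11011000010)·(00000100000) mod 2 = 0+0+0+0+0+0+0+0+0+0+0 mod 2 = 0
  c[10] = d·G[:,10] = (11011000010)·(00000010000) mod 2 = 0+0+0+0+0+0+0+0+0+0+0 mod 2 = 0
  c[11] = d·G[:,11] = (11011000010)·(00000001000) mod 2 = 0+0+0+0+0+0+0+0+0+0+0 mod 2 = 0
  c[12] = d·G[:,12] = (11011000010)·(00000000100) mod 2 = 0+0+0+0+0+0+0+0+0+0+0 mod 2 = 0
  c[13] = d·G[:,13] = (11011000010)·(00000000010) mod 2 = 0+0+0+0+0+0+0+0+0+1+0 mod 2 = 1
  c[14] = d·G[:,14] = (11011000010)·(00000000001) mod 2 = 0+0+0+0+0+0+0+0+0+0+0 mod 2 = 0
Codeword = 011110101000010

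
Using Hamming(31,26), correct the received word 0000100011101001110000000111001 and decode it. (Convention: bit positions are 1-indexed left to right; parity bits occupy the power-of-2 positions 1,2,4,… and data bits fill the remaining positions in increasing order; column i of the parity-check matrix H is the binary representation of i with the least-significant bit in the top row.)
Syndrome s = H · r^T (mod 2), r = 0000100011101001110000000111001:
  s[0] = (1010101010101010101010101010101)·(0000100011101001110000000111001) mod 2 = 0+0+0+0+1+0+0+0+1+0+1+0+1+0+0+0+1+0+0+0+0+0+0+0+0+0+1+0+0+0+1 mod 2 = 1
  s[1] = (0110011001100110011001100110011)·(0000100011101001110000000111001) mod 2 = 0+0+0+0+0+0+0+0+0+1+1+0+0+0+0+0+0+1+0+0+0+0+0+0+0+1+1+0+0+0+1 mod 2 = 0
  s[2] = (0001111000011110000111100001111)·(0000100011101001110000000111001) mod 2 = 0+0+0+0+1+0+0+0+0+0+0+0+1+0+0+0+0+0+0+0+0+0+0+0+0+0+0+1+0+0+1 mod 2 = 0
  s[3] = (0000000111111110000000011111111)·(0000100011101001110000000111001) mod 2 = 0+0+0+0+0+0+0+0+1+1+1+0+1+0+0+0+0+0+0+0+0+0+0+0+0+1+1+1+0+0+1 mod 2 = 0
  s[4] = (0000000000000001111111111111111)·(0000100011101001110000000111001) mod 2 = 0+0+0+0+0+0+0+0+0+0+0+0+0+0+0+1+1+1+0+0+0+0+0+0+0+1+1+1+0+0+1 mod 2 = 1
Syndrome = 10001
Column 17 of H equals this syndrome → error at bit 17 (1-indexed).
Flip bit 17: 0000100011101001110000000111001 → 0000100011101001010000000111001
Extract data bits at positions {3,5,6,7,9,10,11,12,13,14,15,17,18,19,20,21,22,23,24,25,26,27,28,29,30,31}: 01001110100010000000111001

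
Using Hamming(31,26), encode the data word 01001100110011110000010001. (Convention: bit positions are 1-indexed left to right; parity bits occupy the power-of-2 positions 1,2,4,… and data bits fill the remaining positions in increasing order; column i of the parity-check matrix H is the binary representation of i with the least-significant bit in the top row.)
Codeword c = d · G (mod 2), d = 01001100110011110000010001:
  c[0] = d·G[:,0] = (01001100110011110000010001)·(11011010101101010101010101) mod 2 = 0+1+0+0+1+0+0+0+1+0+0+0+0+1+0+1+0+0+0+0+0+1+0+0+0+1 mod 2 = 1
  c[1] = d·G[:,1] = (01001100110011110000010001)·(10110110011011001100110011) mod 2 = 0+0+0+0+0+1+0+0+0+1+0+0+1+1+0+0+0+0+0+0+0+1+0+0+0+1 mod 2 = 0
  c[2] = d·G[:,2] = (01001100110011110000010001)·(10000000000000000000000000) mod 2 = 0+0+0+0+0+0+0+0+0+0+0+0+0+0+0+0+0+0+0+0+0+0+0+0+0+0 mod 2 = 0
  c[3] = d·G[:,3] = (01001100110011110000010001)·(01110001111000111100001111) mod 2 = 0+1+0+0+0+0+0+0+1+1+0+0+0+0+1+1+0+0+0+0+0+0+0+0+0+1 mod 2 = 0
  c[4] = d·G[:,4] = (01001100110011110000010001)·(01000000000000000000000000) mod 2 = 0+1+0+0+0+0+0+0+0+0+0+0+0+0+0+0+0+0+0+0+0+0+0+0+0+0 mod 2 = 1
  c[5] = d·G[:,5] = (01001100110011110000010001)·(00100000000000000000000000) mod 2 = 0+0+0+0+0+0+0+0+0+0+0+0+0+0+0+0+0+0+0+0+0+0+0+0+0+0 mod 2 = 0
  c[6] = d·G[:,6] = (01001100110011110000010001)·(00010000000000000000000000) mod 2 = 0+0+0+0+0+0+0+0+0+0+0+0+0+0+0+0+0+0+0+0+0+0+0+0+0+0 mod 2 = 0
  c[7] = d·G[:,7] = (01001100110011110000010001)·(00001111111000000011111111) mod 2 = 0+0+0+0+1+1+0+0+1+1+0+0+0+0+0+0+0+0+0+0+0+1+0+0+0+1 mod 2 = 0
  c[8] = d·G[:,8] = (01001100110011110000010001)·(00001000000000000000000000) mod 2 = 0+0+0+0+1+0+0+0+0+0+0+0+0+0+0+0+0+0+0+0+0+0+0+0+0+0 mod 2 = 1
  c[9] = d·G[:,9] = (01001100110011110000010001)·(00000100000000000000000000) mod 2 = 0+0+0+0+0+1+0+0+0+0+0+0+0+0+0+0+0+0+0+0+0+0+0+0+0+0 mod 2 = 1
  c[10] = d·G[:,10] = (01001100110011110000010001)·(00000010000000000000000000) mod 2 = 0+0+0+0+0+0+0+0+0+0+0+0+0+0+0+0+0+0+0+0+0+0+0+0+0+0 mod 2 = 0
  c[11] = d·G[:,11] = (01001100110011110000010001)·(00000001000000000000000000) mod 2 = 0+0+0+0+0+0+0+0+0+0+0+0+0+0+0+0+0+0+0+0+0+0+0+0+0+0 mod 2 = 0
  c[12] = d·G[:,12] = (01001100110011110000010001)·(00000000100000000000000000) mod 2 = 0+0+0+0+0+0+0+0+1+0+0+0+0+0+0+0+0+0+0+0+0+0+0+0+0+0 mod 2 = 1
  c[13] = d·G[:,13] = (01001100110011110000010001)·(00000000010000000000000000) mod 2 = 0+0+0+0+0+0+0+0+0+1+0+0+0+0+0+0+0+0+0+0+0+0+0+0+0+0 mod 2 = 1
  c[14] = d·G[:,14] = (01001100110011110000010001)·(00000000001000000000000000) mod 2 = 0+0+0+0+0+0+0+0+0+0+0+0+0+0+0+0+0+0+0+0+0+0+0+0+0+0 mod 2 = 0
  c[15] = d·G[:,15] = (01001100110011110000010001)·(00000000000111111111111111) mod 2 = 0+0+0+0+0+0+0+0+0+0+0+0+1+1+1+1+0+0+0+0+0+1+0+0+0+1 mod 2 = 0
  c[16] = d·G[:,16] = (01001100110011110000010001)·(00000000000100000000000000) mod 2 = 0+0+0+0+0+0+0+0+0+0+0+0+0+0+0+0+0+0+0+0+0+0+0+0+0+0 mod 2 = 0
  c[17] = d·G[:,17] = (01001100110011110000010001)·(00000000000010000000000000) mod 2 = 0+0+0+0+0+0+0+0+0+0+0+0+1+0+0+0+0+0+0+0+0+0+0+0+0+0 mod 2 = 1
  c[18] = d·G[:,18] = (01001100110011110000010001)·(00000000000001000000000000) mod 2 = 0+0+0+0+0+0+0+0+0+0+0+0+0+1+0+0+0+0+0+0+0+0+0+0+0+0 mod 2 = 1
  c[19] = d·G[:,19] = (01001100110011110000010001)·(00000000000000100000000000) mod 2 = 0+0+0+0+0+0+0+0+0+0+0+0+0+0+1+0+0+0+0+0+0+0+0+0+0+0 mod 2 = 1
  c[20] = d·G[:,20] = (01001100110011110000010001)·(00000000000000010000000000) mod 2 = 0+0+0+0+0+0+0+0+0+0+0+0+0+0+0+1+0+0+0+0+0+0+0+0+0+0 mod 2 = 1
  c[21] = d·G[:,21] = (01001100110011110000010001)·(00000000000000001000000000) mod 2 = 0+0+0+0+0+0+0+0+0+0+0+0+0+0+0+0+0+0+0+0+0+0+0+0+0+0 mod 2 = 0
  c[22] = d·G[:,22] = (01001100110011110000010001)·(00000000000000000100000000) mod 2 = 0+0+0+0+0+0+0+0+0+0+0+0+0+0+0+0+0+0+0+0+0+0+0+0+0+0 mod 2 = 0
  c[23] = d·G[:,23] = (01001100110011110000010001)·(00000000000000000010000000) mod 2 = 0+0+0+0+0+0+0+0+0+0+0+0+0+0+0+0+0+0+0+0+0+0+0+0+0+0 mod 2 = 0
  c[24] = d·G[:,24] = (01001100110011110000010001)·(00000000000000000001000000) mod 2 = 0+0+0+0+0+0+0+0+0+0+0+0+0+0+0+0+0+0+0+0+0+0+0+0+0+0 mod 2 = 0
  c[25] = d·G[:,25] = (01001100110011110000010001)·(00000000000000000000100000) mod 2 = 0+0+0+0+0+0+0+0+0+0+0+0+0+0+0+0+0+0+0+0+0+0+0+0+0+0 mod 2 = 0
  c[26] = d·G[:,26] = (01001100110011110000010001)·(00000000000000000000010000) mod 2 = 0+0+0+0+0+0+0+0+0+0+0+0+0+0+0+0+0+0+0+0+0+1+0+0+0+0 mod 2 = 1
  c[27] = d·G[:,27] = (01001100110011110000010001)·(00000000000000000000001000) mod 2 = 0+0+0+0+0+0+0+0+0+0+0+0+0+0+0+0+0+0+0+0+0+0+0+0+0+0 mod 2 = 0
  c[28] = d·G[:,28] = (01001100110011110000010001)·(00000000000000000000000100) mod 2 = 0+0+0+0+0+0+0+0+0+0+0+0+0+0+0+0+0+0+0+0+0+0+0+0+0+0 mod 2 = 0
  c[29] = d·G[:,29] = (01001100110011110000010001)·(00000000000000000000000010) mod 2 = 0+0+0+0+0+0+0+0+0+0+0+0+0+0+0+0+0+0+0+0+0+0+0+0+0+0 mod 2 = 0
  c[30] = d·G[:,30] = (01001100110011110000010001)·(00000000000000000000000001) mod 2 = 0+0+0+0+0+0+0+0+0+0+0+0+0+0+0+0+0+0+0+0+0+0+0+0+0+1 mod 2 = 1
Codeword = 1000100011001100011110000010001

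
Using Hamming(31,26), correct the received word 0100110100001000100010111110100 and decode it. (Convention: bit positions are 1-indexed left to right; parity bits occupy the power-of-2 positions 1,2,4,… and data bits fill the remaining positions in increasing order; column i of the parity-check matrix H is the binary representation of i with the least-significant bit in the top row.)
Syndrome s = H · r^T (mod 2), r = 0100110100001000100010111110100:
  s[0] = (1010101010101010101010101010101)·(0100110100001000100010111110100) mod 2 = 0+0+0+0+1+0+0+0+0+0+0+0+1+0+0+0+1+0+0+0+1+0+1+0+1+0+1+0+1+0+0 mod 2 = 0
  s[1] = (0110011001100110011001100110011)·(0100110100001000100010111110100) mod 2 = 0+1+0+0+0+1+0+0+0+0+0+0+0+0+0+0+0+0+0+0+0+0+1+0+0+1+1+0+0+0+0 mod 2 = 1
  s[2] = (0001111000011110000111100001111)·(0100110100001000100010111110100) mod 2 = 0+0+0+0+1+1+0+0+0+0+0+0+1+0+0+0+0+0+0+0+1+0+1+0+0+0+0+0+1+0+0 mod 2 = 0
  s[3] = (0000000111111110000000011111111)·(0100110100001000100010111110100) mod 2 = 0+0+0+0+0+0+0+1+0+0+0+0+1+0+0+0+0+0+0+0+0+0+0+1+1+1+1+0+1+0+0 mod 2 = 1
  s[4] = (0000000000000001111111111111111)·(0100110100001000100010111110100) mod 2 = 0+0+0+0+0+0+0+0+0+0+0+0+0+0+0+0+1+0+0+0+1+0+1+1+1+1+1+0+1+0+0 mod 2 = 0
Syndrome = 01010
Column 10 of H equals this syndrome → error at bit 10 (1-indexed).
Flip bit 10: 0100110100001000100010111110100 → 0100110101001000100010111110100
Extract data bits at positions {3,5,6,7,9,10,11,12,13,14,15,17,18,19,20,21,22,23,24,25,26,27,28,29,30,31}: 01100100100100010111110100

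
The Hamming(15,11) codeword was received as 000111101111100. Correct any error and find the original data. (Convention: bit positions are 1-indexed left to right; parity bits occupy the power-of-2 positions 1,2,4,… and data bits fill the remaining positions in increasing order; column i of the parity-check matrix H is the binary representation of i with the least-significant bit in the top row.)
Syndrome s = H · r^T (mod 2), r = 000111101111100:
  s[0] = (101010101010101)·(000111101111100) mod 2 = 0+0+0+0+1+0+1+0+1+0+1+0+1+0+0 mod 2 = 1
  s[1] = (011001100110011)·(000111101111100) mod 2 = 0+0+0+0+0+1+1+0+0+1+1+0+0+0+0 mod 2 = 0
  s[2] = (000111100001111)·(000111101111100) mod 2 = 0+0+0+1+1+1+1+0+0+0+0+1+1+0+0 mod 2 = 0
  s[3] = (000000011111111)·(000111101111100) mod 2 = 0+0+0+0+0+0+0+0+1+1+1+1+1+0+0 mod 2 = 1
Syndrome = 1001
Column 9 of H equals this syndrome → error at bit 9 (1-indexed).
Flip bit 9: 000111101111100 → 000111100111100
Extract data bits at positions {3,5,6,7,9,10,11,12,13,14,15}: 01110111100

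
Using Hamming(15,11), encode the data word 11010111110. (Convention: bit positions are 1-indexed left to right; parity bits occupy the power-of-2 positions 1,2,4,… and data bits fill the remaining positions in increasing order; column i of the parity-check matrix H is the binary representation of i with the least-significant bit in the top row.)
Codeword c = d · G (mod 2), d = 11010111110:
  c[0] = d·G[:,0] = (11010111110)·(11011010101) mod 2 = 1+1+0+1+0+0+1+0+1+0+0 mod 2 = 1
  c[1] = d·G[:,1] = (11010111110)·(10110110011) mod 2 = 1+0+0+1+0+1+1+0+0+1+0 mod 2 = 1
  c[2] = d·G[:,2] = (11010111110)·(10000000000) mod 2 = 1+0+0+0+0+0+0+0+0+0+0 mod 2 = 1
  c[3] = d·G[:,3] = (11010111110)·(01110001111) mod 2 = 0+1+0+1+0+0+0+1+1+1+0 mod 2 = 1
  c[4] = d·G[:,4] = (11010111110)·(01000000000) mod 2 = 0+1+0+0+0+0+0+0+0+0+0 mod 2 = 1
  c[5] = d·G[:,5] = (11010111110)·(00100000000) mod 2 = 0+0+0+0+0+0+0+0+0+0+0 mod 2 = 0
  c[6] = d·G[:,6] = (11010111110)·(00010000000) mod 2 = 0+0+0+1+0+0+0+0+0+0+0 mod 2 = 1
  c[7] = d·G[:,7] = (11010111110)·(00001111111) mod 2 = 0+0+0+0+0+1+1+1+1+1+0 mod 2 = 1
  c[8] = d·G[:,8] = (11010111110)·(00001000000) mod 2 = 0+0+0+0+0+0+0+0+0+0+0 mod 2 = 0
  c[9] = d·G[:,9] = (11010111110)·(00000100000) mod 2 = 0+0+0+0+0+1+0+0+0+0+0 mod 2 = 1
  c[10] = d·G[:,10] = (11010111110)·(00000010000) mod 2 = 0+0+0+0+0+0+1+0+0+0+0 mod 2 = 1
  c[11] = d·G[:,11] = (11010111110)·(00000001000) mod 2 = 0+0+0+0+0+0+0+1+0+0+0 mod 2 = 1
  c[12] = d·G[:,12] = (11010111110)·(00000000100) mod 2 = 0+0+0+0+0+0+0+0+1+0+0 mod 2 = 1
  c[13] = d·G[:,13] = (11010111110)·(00000000010) mod 2 = 0+0+0+0+0+0+0+0+0+1+0 mod 2 = 1
  c[14] = d·G[:,14] = (11010111110)·(00000000001) mod 2 = 0+0+0+0+0+0+0+0+0+0+0 mod 2 = 0
Codeword = 111110110111110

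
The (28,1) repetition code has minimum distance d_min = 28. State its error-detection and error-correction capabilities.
Detection only: up to d_min − 1 = 27 errors.
Correction: up to ⌊(d_min − 1)/2⌋ = ⌊27/2⌋ = 13 errors.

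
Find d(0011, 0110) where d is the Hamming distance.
XOR = 0101, count of 1s = 2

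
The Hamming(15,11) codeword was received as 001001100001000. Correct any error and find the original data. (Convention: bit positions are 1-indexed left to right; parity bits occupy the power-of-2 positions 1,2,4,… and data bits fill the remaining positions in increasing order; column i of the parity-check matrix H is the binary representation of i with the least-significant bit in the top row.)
Syndrome s = H · r^T (mod 2), r = 001001100001000:
  s[0] = (101010101010101)·(001001100001000) mod 2 = 0+0+1+0+0+0+1+0+0+0+0+0+0+0+0 mod 2 = 0
  s[1] = (011001100110011)·(001001100001000) mod 2 = 0+0+1+0+0+1+1+0+0+0+0+0+0+0+0 mod 2 = 1
  s[2] = (000111100001111)·(001001100001000) mod 2 = 0+0+0+0+0+1+1+0+0+0+0+1+0+0+0 mod 2 = 1
  s[3] = (000000011111111)·(001001100001000) mod 2 = 0+0+0+0+0+0+0+0+0+0+0+1+0+0+0 mod 2 = 1
Syndrome = 0111
Column 14 of H equals this syndrome → error at bit 14 (1-indexed).
Flip bit 14: 001001100001000 → 001001100001010
Extract data bits at positions {3,5,6,7,9,10,11,12,13,14,15}: 10110001010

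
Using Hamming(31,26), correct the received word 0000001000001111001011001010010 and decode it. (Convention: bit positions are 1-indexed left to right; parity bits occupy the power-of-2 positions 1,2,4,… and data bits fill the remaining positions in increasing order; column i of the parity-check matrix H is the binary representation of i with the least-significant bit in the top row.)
Syndrome s = H · r^T (mod 2), r = 0000001000001111001011001010010:
  s[0] = (1010101010101010101010101010101)·(0000001000001111001011001010010) mod 2 = 0+0+0+0+0+0+1+0+0+0+0+0+1+0+1+0+0+0+1+0+1+0+0+0+1+0+1+0+0+0+0 mod 2 = 1
  s[1] = (0110011001100110011001100110011)·(0000001000001111001011001010010) mod 2 = 0+0+0+0+0+0+1+0+0+0+0+0+0+1+1+0+0+0+1+0+0+1+0+0+0+0+1+0+0+1+0 mod 2 = 1
  s[2] = (0001111000011110000111100001111)·(0000001000001111001011001010010) mod 2 = 0+0+0+0+0+0+1+0+0+0+0+0+1+1+1+0+0+0+0+0+1+1+0+0+0+0+0+0+0+1+0 mod 2 = 1
  s[3] = (0000000111111110000000011111111)·(0000001000001111001011001010010) mod 2 = 0+0+0+0+0+0+0+0+0+0+0+0+1+1+1+0+0+0+0+0+0+0+0+0+1+0+1+0+0+1+0 mod 2 = 0
  s[4] = (0000000000000001111111111111111)·(0000001000001111001011001010010) mod 2 = 0+0+0+0+0+0+0+0+0+0+0+0+0+0+0+1+0+0+1+0+1+1+0+0+1+0+1+0+0+1+0 mod 2 = 1
Syndrome = 11101
Column 23 of H equals this syndrome → error at bit 23 (1-indexed).
Flip bit 23: 0000001000001111001011001010010 → 0000001000001111001011101010010
Extract data bits at positions {3,5,6,7,9,10,11,12,13,14,15,17,18,19,20,21,22,23,24,25,26,27,28,29,30,31}: 00010000111001011101010010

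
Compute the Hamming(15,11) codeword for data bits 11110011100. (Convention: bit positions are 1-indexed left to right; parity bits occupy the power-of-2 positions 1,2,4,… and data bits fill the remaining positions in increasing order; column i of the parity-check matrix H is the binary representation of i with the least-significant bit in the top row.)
Codeword c = d · G (mod 2), d = 11110011100:
  c[0] = d·G[:,0] = (11110011100)·(11011010101) mod 2 = 1+1+0+1+0+0+1+0+1+0+0 mod 2 = 1
  c[1] = d·G[:,1] = (11110011100)·(10110110011) mod 2 = 1+0+1+1+0+0+1+0+0+0+0 mod 2 = 0
  c[2] = d·G[:,2] = (11110011100)·(10000000000) mod 2 = 1+0+0+0+0+0+0+0+0+0+0 mod 2 = 1
  c[3] = d·G[:,3] = (11110011100)·(01110001111) mod 2 = 0+1+1+1+0+0+0+1+1+0+0 mod 2 = 1
  c[4] = d·G[:,4] = (11110011100)·(01000000000) mod 2 = 0+1+0+0+0+0+0+0+0+0+0 mod 2 = 1
  c[5] = d·G[:,5] = (11110011100)·(00100000000) mod 2 = 0+0+1+0+0+0+0+0+0+0+0 mod 2 = 1
  c[6] = d·G[:,6] = (11110011100)·(00010000000) mod 2 = 0+0+0+1+0+0+0+0+0+0+0 mod 2 = 1
  c[7] = d·G[:,7] = (11110011100)·(00001111111) mod 2 = 0+0+0+0+0+0+1+1+1+0+0 mod 2 = 1
  c[8] = d·G[:,8] = (11110011100)·(00001000000) mod 2 = 0+0+0+0+0+0+0+0+0+0+0 mod 2 = 0
  c[9] = d·G[:,9] = (11110011100)·(00000100000) mod 2 = 0+0+0+0+0+0+0+0+0+0+0 mod 2 = 0
  c[10] = d·G[:,10] = (11110011100)·(00000010000) mod 2 = 0+0+0+0+0+0+1+0+0+0+0 mod 2 = 1
  c[11] = d·G[:,11] = (11110011100)·(00000001000) mod 2 = 0+0+0+0+0+0+0+1+0+0+0 mod 2 = 1
  c[12] = d·G[:,12] = (11110011100)·(00000000100) mod 2 = 0+0+0+0+0+0+0+0+1+0+0 mod 2 = 1
  c[13] = d·G[:,13] = (11110011100)·(00000000010) mod 2 = 0+0+0+0+0+0+0+0+0+0+0 mod 2 = 0
  c[14] = d·G[:,14] = (11110011100)·(00000000001) mod 2 = 0+0+0+0+0+0+0+0+0+0+0 mod 2 = 0
Codeword = 101111110011100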